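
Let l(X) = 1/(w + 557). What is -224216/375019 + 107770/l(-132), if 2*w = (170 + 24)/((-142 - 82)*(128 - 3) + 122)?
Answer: 313787219071133611/5227389841 ≈ 6.0028e+7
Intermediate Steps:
w = -97/27878 (w = ((170 + 24)/((-142 - 82)*(128 - 3) + 122))/2 = (194/(-224*125 + 122))/2 = (194/(-28000 + 122))/2 = (194/(-27878))/2 = (194*(-1/27878))/2 = (1/2)*(-97/13939) = -97/27878 ≈ -0.0034794)
l(X) = 27878/15527949 (l(X) = 1/(-97/27878 + 557) = 1/(15527949/27878) = 27878/15527949)
-224216/375019 + 107770/l(-132) = -224216/375019 + 107770/(27878/15527949) = -224216*1/375019 + 107770*(15527949/27878) = -224216/375019 + 836723531865/13939 = 313787219071133611/5227389841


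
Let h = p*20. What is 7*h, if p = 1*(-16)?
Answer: -2240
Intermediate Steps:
p = -16
h = -320 (h = -16*20 = -320)
7*h = 7*(-320) = -2240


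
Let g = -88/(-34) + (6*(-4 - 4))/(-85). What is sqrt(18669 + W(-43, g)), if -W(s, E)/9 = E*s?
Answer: sqrt(143699385)/85 ≈ 141.03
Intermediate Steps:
g = 268/85 (g = -88*(-1/34) + (6*(-8))*(-1/85) = 44/17 - 48*(-1/85) = 44/17 + 48/85 = 268/85 ≈ 3.1529)
W(s, E) = -9*E*s
sqrt(18669 + W(-43, g)) = sqrt(18669 - 9*268/85*(-43)) = sqrt(18669 + 103716/85) = sqrt(1690581/85) = sqrt(143699385)/85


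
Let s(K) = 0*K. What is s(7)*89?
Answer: 0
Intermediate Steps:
s(K) = 0
s(7)*89 = 0*89 = 0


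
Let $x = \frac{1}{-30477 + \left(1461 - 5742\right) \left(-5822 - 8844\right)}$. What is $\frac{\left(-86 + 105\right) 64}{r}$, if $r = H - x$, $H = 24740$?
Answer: $\frac{76309677504}{1552550511059} \approx 0.049151$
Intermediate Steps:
$x = \frac{1}{62754669}$ ($x = \frac{1}{-30477 - -62785146} = \frac{1}{-30477 + 62785146} = \frac{1}{62754669} \approx 1.5935 \cdot 10^{-8}$)
$r = \frac{1552550511059}{62754669}$ ($r = 24740 - \frac{1}{62754669} = \frac{1552550511059}{62754669} \approx 24740.0$)
$\frac{\left(-86 + 105\right) 64}{r} = \frac{\left(-86 + 105\right) 64}{\frac{1552550511059}{62754669}} = 19 \cdot 64 \cdot \frac{62754669}{1552550511059} = 1216 \cdot \frac{62754669}{1552550511059} = \frac{76309677504}{1552550511059}$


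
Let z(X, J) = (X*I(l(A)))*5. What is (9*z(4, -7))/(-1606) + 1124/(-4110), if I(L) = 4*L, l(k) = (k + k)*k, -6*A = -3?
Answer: -821186/1650165 ≈ -0.49764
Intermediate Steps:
A = 1/2 (A = -1/6*(-3) = 1/2 ≈ 0.50000)
l(k) = 2*k**2 (l(k) = (2*k)*k = 2*k**2)
z(X, J) = 10*X (z(X, J) = (X*(4*(2*(1/2)**2)))*5 = (X*(4*(2*(1/4))))*5 = (X*(4*(1/2)))*5 = (X*2)*5 = (2*X)*5 = 10*X)
(9*z(4, -7))/(-1606) + 1124/(-4110) = (9*(10*4))/(-1606) + 1124/(-4110) = (9*40)*(-1/1606) + 1124*(-1/4110) = 360*(-1/1606) - 562/2055 = -180/803 - 562/2055 = -821186/1650165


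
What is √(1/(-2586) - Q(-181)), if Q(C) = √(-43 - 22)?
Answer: √(-2586 - 6687396*I*√65)/2586 ≈ 2.0077 - 2.0078*I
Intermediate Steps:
Q(C) = I*√65 (Q(C) = √(-65) = I*√65)
√(1/(-2586) - Q(-181)) = √(1/(-2586) - I*√65) = √(-1/2586 - I*√65)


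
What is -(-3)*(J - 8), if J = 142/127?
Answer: -2622/127 ≈ -20.646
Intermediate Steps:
J = 142/127 (J = 142*(1/127) = 142/127 ≈ 1.1181)
-(-3)*(J - 8) = -(-3)*(142/127 - 8) = -(-3)*(-874)/127 = -1*2622/127 = -2622/127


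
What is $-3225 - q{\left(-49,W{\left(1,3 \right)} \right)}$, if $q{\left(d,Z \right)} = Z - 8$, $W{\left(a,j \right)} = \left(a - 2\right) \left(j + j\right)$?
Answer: $-3211$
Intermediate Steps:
$W{\left(a,j \right)} = 2 j \left(-2 + a\right)$ ($W{\left(a,j \right)} = \left(-2 + a\right) 2 j = 2 j \left(-2 + a\right)$)
$q{\left(d,Z \right)} = -8 + Z$
$-3225 - q{\left(-49,W{\left(1,3 \right)} \right)} = -3225 - \left(-8 + 2 \cdot 3 \left(-2 + 1\right)\right) = -3225 - \left(-8 + 2 \cdot 3 \left(-1\right)\right) = -3225 - \left(-8 - 6\right) = -3225 - -14 = -3225 + 14 = -3211$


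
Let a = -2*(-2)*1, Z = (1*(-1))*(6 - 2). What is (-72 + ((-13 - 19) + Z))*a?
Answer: -432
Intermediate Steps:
Z = -4 (Z = -1*4 = -4)
a = 4 (a = 4*1 = 4)
(-72 + ((-13 - 19) + Z))*a = (-72 + ((-13 - 19) - 4))*4 = (-72 + (-32 - 4))*4 = (-72 - 36)*4 = -108*4 = -432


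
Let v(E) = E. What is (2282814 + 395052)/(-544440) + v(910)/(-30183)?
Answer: -13553578313/2738805420 ≈ -4.9487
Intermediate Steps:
(2282814 + 395052)/(-544440) + v(910)/(-30183) = (2282814 + 395052)/(-544440) + 910/(-30183) = 2677866*(-1/544440) + 910*(-1/30183) = -446311/90740 - 910/30183 = -13553578313/2738805420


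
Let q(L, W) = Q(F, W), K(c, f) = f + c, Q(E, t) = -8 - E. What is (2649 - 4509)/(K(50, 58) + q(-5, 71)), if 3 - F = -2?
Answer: -372/19 ≈ -19.579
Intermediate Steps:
F = 5 (F = 3 - 1*(-2) = 3 + 2 = 5)
K(c, f) = c + f
q(L, W) = -13 (q(L, W) = -8 - 1*5 = -8 - 5 = -13)
(2649 - 4509)/(K(50, 58) + q(-5, 71)) = (2649 - 4509)/((50 + 58) - 13) = -1860/(108 - 13) = -1860/95 = -1860*1/95 = -372/19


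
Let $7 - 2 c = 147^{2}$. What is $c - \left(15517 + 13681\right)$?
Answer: $-39999$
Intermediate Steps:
$c = -10801$ ($c = \frac{7}{2} - \frac{147^{2}}{2} = \frac{7}{2} - \frac{21609}{2} = -10801$)
$c - \left(15517 + 13681\right) = -10801 - \left(15517 + 13681\right) = -10801 - 29198 = -39999$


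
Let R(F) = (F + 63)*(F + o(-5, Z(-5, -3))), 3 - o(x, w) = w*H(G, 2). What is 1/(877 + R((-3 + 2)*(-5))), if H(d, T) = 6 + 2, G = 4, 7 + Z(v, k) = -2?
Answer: 1/6317 ≈ 0.00015830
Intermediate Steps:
Z(v, k) = -9 (Z(v, k) = -7 - 2 = -9)
H(d, T) = 8
o(x, w) = 3 - 8*w (o(x, w) = 3 - w*8 = 3 - 8*w)
R(F) = (63 + F)*(75 + F) (R(F) = (F + 63)*(F + (3 - 8*(-9))) = (63 + F)*(F + (3 + 72)) = (63 + F)*(F + 75) = (63 + F)*(75 + F))
1/(877 + R((-3 + 2)*(-5))) = 1/(877 + (4725 + ((-3 + 2)*(-5))² + 138*((-3 + 2)*(-5)))) = 1/(877 + (4725 + (-1*(-5))² + 138*(-1*(-5)))) = 1/(877 + (4725 + 5² + 138*5)) = 1/(877 + (4725 + 25 + 690)) = 1/(877 + 5440) = 1/6317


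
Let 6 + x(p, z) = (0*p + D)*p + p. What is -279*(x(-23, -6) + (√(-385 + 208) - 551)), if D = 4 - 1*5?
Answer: 155403 - 279*I*√177 ≈ 1.554e+5 - 3711.9*I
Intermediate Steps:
D = -1 (D = 4 - 5 = -1)
x(p, z) = -6 (x(p, z) = -6 + ((0*p - 1)*p + p) = -6 + ((0 - 1)*p + p) = -6 + (-p + p) = -6 + 0 = -6)
-279*(x(-23, -6) + (√(-385 + 208) - 551)) = -279*(-6 + (√(-385 + 208) - 551)) = -279*(-6 + (√(-177) - 551)) = -279*(-6 + (I*√177 - 551)) = -279*(-6 + (-551 + I*√177)) = -279*(-557 + I*√177) = 155403 - 279*I*√177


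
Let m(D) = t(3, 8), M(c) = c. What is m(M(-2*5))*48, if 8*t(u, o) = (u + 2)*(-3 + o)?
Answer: 150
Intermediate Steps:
t(u, o) = (-3 + o)*(2 + u)/8 (t(u, o) = ((u + 2)*(-3 + o))/8 = ((2 + u)*(-3 + o))/8 = ((-3 + o)*(2 + u))/8 = (-3 + o)*(2 + u)/8)
m(D) = 25/8 (m(D) = -3/4 - 3/8*3 + (1/4)*8 + (1/8)*8*3 = -3/4 - 9/8 + 2 + 3 = 25/8)
m(M(-2*5))*48 = (25/8)*48 = 150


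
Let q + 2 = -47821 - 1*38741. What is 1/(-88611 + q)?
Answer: -1/175175 ≈ -5.7086e-6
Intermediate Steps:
q = -86564 (q = -2 + (-47821 - 1*38741) = -2 + (-47821 - 38741) = -2 - 86562 = -86564)
1/(-88611 + q) = 1/(-88611 - 86564) = 1/(-175175) = -1/175175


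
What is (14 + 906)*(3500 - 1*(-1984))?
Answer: 5045280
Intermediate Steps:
(14 + 906)*(3500 - 1*(-1984)) = 920*(3500 + 1984) = 920*5484 = 5045280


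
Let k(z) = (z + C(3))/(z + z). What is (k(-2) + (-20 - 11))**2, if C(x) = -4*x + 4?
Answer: 3249/4 ≈ 812.25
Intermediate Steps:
C(x) = 4 - 4*x
k(z) = (-8 + z)/(2*z) (k(z) = (z + (4 - 4*3))/(z + z) = (z + (4 - 12))/((2*z)) = (z - 8)*(1/(2*z)) = (-8 + z)*(1/(2*z)) = (-8 + z)/(2*z))
(k(-2) + (-20 - 11))**2 = ((1/2)*(-8 - 2)/(-2) + (-20 - 11))**2 = ((1/2)*(-1/2)*(-10) - 31)**2 = (5/2 - 31)**2 = (-57/2)**2 = 3249/4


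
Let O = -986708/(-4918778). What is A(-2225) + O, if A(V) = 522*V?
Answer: -2856456860696/2459389 ≈ -1.1615e+6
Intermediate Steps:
O = 493354/2459389 (O = -986708*(-1/4918778) = 493354/2459389 ≈ 0.20060)
A(-2225) + O = 522*(-2225) + 493354/2459389 = -1161450 + 493354/2459389 = -2856456860696/2459389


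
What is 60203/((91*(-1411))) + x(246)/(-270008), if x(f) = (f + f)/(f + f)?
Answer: -1250416925/2666869016 ≈ -0.46887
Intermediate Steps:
x(f) = 1 (x(f) = (2*f)/((2*f)) = (2*f)*(1/(2*f)) = 1)
60203/((91*(-1411))) + x(246)/(-270008) = 60203/((91*(-1411))) + 1/(-270008) = 60203/(-128401) + 1*(-1/270008) = 60203*(-1/128401) - 1/270008 = -4631/9877 - 1/270008 = -1250416925/2666869016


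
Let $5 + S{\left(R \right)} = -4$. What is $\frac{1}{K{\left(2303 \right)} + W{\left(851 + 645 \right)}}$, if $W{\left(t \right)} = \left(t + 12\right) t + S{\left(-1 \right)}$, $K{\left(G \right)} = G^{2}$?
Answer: $\frac{1}{7559768} \approx 1.3228 \cdot 10^{-7}$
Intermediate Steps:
$S{\left(R \right)} = -9$ ($S{\left(R \right)} = -5 - 4 = -9$)
$W{\left(t \right)} = -9 + t \left(12 + t\right)$ ($W{\left(t \right)} = \left(t + 12\right) t - 9 = \left(12 + t\right) t - 9 = t \left(12 + t\right) - 9 = -9 + t \left(12 + t\right)$)
$\frac{1}{K{\left(2303 \right)} + W{\left(851 + 645 \right)}} = \frac{1}{2303^{2} + \left(-9 + \left(851 + 645\right)^{2} + 12 \left(851 + 645\right)\right)} = \frac{1}{5303809 + \left(-9 + 1496^{2} + 12 \cdot 1496\right)} = \frac{1}{5303809 + \left(-9 + 2238016 + 17952\right)} = \frac{1}{5303809 + 2255959} = \frac{1}{7559768}$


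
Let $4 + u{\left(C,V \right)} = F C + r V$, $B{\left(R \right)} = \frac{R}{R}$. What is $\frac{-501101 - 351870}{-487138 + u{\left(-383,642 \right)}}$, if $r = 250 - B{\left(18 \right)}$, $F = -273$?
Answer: $\frac{852971}{222725} \approx 3.8297$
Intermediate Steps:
$B{\left(R \right)} = 1$
$r = 249$ ($r = 250 - 1 = 249$)
$u{\left(C,V \right)} = -4 - 273 C + 249 V$ ($u{\left(C,V \right)} = -4 - \left(- 249 V + 273 C\right) = -4 - 273 C + 249 V$)
$\frac{-501101 - 351870}{-487138 + u{\left(-383,642 \right)}} = \frac{-501101 - 351870}{-487138 - -264413} = - \frac{852971}{-487138 + \left(-4 + 104559 + 159858\right)} = - \frac{852971}{-487138 + 264413} = - \frac{852971}{-222725} = \left(-852971\right) \left(- \frac{1}{222725}\right) = \frac{852971}{222725}$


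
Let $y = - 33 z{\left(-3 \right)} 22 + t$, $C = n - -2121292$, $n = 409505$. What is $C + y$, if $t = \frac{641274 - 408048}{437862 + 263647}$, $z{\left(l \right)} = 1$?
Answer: $\frac{1774867810365}{701509} \approx 2.5301 \cdot 10^{6}$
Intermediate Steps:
$t = \frac{233226}{701509} \approx 0.33246$
$C = 2530797$ ($C = 409505 - -2121292 = 409505 + 2121292 = 2530797$)
$y = - \frac{509062308}{701509}$ ($y = \left(-33\right) 1 \cdot 22 + \frac{233226}{701509} = \left(-33\right) 22 + \frac{233226}{701509} = -726 + \frac{233226}{701509} = - \frac{509062308}{701509} \approx -725.67$)
$C + y = 2530797 - \frac{509062308}{701509} = \frac{1774867810365}{701509}$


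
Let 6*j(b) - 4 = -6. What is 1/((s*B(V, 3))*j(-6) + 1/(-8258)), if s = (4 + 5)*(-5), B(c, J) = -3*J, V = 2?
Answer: -8258/1114831 ≈ -0.0074074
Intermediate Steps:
j(b) = -⅓ (j(b) = ⅔ + (⅙)*(-6) = ⅔ - 1 = -⅓)
s = -45 (s = 9*(-5) = -45)
1/((s*B(V, 3))*j(-6) + 1/(-8258)) = 1/(-(-135)*3*(-⅓) + 1/(-8258)) = 1/(-45*(-9)*(-⅓) - 1/8258) = 1/(405*(-⅓) - 1/8258) = 1/(-135 - 1/8258) = 1/(-1114831/8258) = -8258/1114831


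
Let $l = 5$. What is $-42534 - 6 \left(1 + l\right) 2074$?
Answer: $-117198$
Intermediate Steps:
$-42534 - 6 \left(1 + l\right) 2074 = -42534 - 6 \left(1 + 5\right) 2074 = -42534 - 6 \cdot 6 \cdot 2074 = -42534 - 36 \cdot 2074 = -42534 - 74664 = -117198$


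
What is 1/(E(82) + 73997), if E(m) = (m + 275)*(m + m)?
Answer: 1/132545 ≈ 7.5446e-6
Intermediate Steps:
E(m) = 2*m*(275 + m) (E(m) = (275 + m)*(2*m) = 2*m*(275 + m))
1/(E(82) + 73997) = 1/(2*82*(275 + 82) + 73997) = 1/(2*82*357 + 73997) = 1/(58548 + 73997) = 1/132545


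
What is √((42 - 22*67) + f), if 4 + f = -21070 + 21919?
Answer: I*√587 ≈ 24.228*I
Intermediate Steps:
f = 845 (f = -4 + (-21070 + 21919) = -4 + 849 = 845)
√((42 - 22*67) + f) = √((42 - 22*67) + 845) = √((42 - 1474) + 845) = √(-1432 + 845) = √(-587) = I*√587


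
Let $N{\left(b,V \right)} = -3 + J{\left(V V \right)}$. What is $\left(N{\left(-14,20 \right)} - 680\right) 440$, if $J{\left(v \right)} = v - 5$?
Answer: $-126720$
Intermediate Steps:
$J{\left(v \right)} = -5 + v$
$N{\left(b,V \right)} = -8 + V^{2}$ ($N{\left(b,V \right)} = -3 + \left(-5 + V V\right) = -3 + \left(-5 + V^{2}\right) = -8 + V^{2}$)
$\left(N{\left(-14,20 \right)} - 680\right) 440 = \left(\left(-8 + 20^{2}\right) - 680\right) 440 = \left(\left(-8 + 400\right) - 680\right) 440 = \left(392 - 680\right) 440 = \left(-288\right) 440 = -126720$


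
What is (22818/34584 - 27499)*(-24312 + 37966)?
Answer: -1082082456091/2882 ≈ -3.7546e+8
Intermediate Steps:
(22818/34584 - 27499)*(-24312 + 37966) = (22818*(1/34584) - 27499)*13654 = (3803/5764 - 27499)*13654 = -158500433/5764*13654 = -1082082456091/2882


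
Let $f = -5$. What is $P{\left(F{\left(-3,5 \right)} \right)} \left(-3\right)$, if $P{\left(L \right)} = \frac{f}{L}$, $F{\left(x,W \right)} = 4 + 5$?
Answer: $\frac{5}{3} \approx 1.6667$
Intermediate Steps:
$F{\left(x,W \right)} = 9$
$P{\left(L \right)} = - \frac{5}{L}$
$P{\left(F{\left(-3,5 \right)} \right)} \left(-3\right) = - \frac{5}{9} \left(-3\right) = \left(-5\right) \frac{1}{9} \left(-3\right) = \left(- \frac{5}{9}\right) \left(-3\right) = \frac{5}{3}$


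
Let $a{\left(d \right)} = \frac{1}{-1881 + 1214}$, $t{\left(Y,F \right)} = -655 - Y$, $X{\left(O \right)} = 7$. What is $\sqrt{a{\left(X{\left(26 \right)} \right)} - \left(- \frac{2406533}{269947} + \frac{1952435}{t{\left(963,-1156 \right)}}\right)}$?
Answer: $\frac{\sqrt{103171544606007372247181094}}{291328422082} \approx 34.866$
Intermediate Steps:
$a{\left(d \right)} = - \frac{1}{667}$ ($a{\left(d \right)} = \frac{1}{-667} = - \frac{1}{667}$)
$\sqrt{a{\left(X{\left(26 \right)} \right)} - \left(- \frac{2406533}{269947} + \frac{1952435}{t{\left(963,-1156 \right)}}\right)} = \sqrt{- \frac{1}{667} - \left(- \frac{2406533}{269947} + \frac{1952435}{-655 - 963}\right)} = \sqrt{- \frac{1}{667} - \left(- \frac{2406533}{269947} + \frac{1952435}{-1618}\right)} = \sqrt{- \frac{1}{667} + \left(\frac{2406533}{269947} - - \frac{1952435}{1618}\right)} = \sqrt{- \frac{1}{667} + \left(\frac{2406533}{269947} + \frac{1952435}{1618}\right)} = \sqrt{- \frac{1}{667} + \frac{530947741339}{436774246}} = \sqrt{\frac{354141706698867}{291328422082}} = \frac{\sqrt{103171544606007372247181094}}{291328422082}$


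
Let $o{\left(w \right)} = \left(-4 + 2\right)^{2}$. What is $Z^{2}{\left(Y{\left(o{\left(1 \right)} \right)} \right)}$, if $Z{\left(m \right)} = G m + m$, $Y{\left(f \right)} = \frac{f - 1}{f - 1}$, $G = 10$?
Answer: $121$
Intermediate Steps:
$o{\left(w \right)} = 4$ ($o{\left(w \right)} = \left(-2\right)^{2} = 4$)
$Y{\left(f \right)} = 1$ ($Y{\left(f \right)} = \frac{-1 + f}{-1 + f} = 1$)
$Z{\left(m \right)} = 11 m$ ($Z{\left(m \right)} = 10 m + m = 11 m$)
$Z^{2}{\left(Y{\left(o{\left(1 \right)} \right)} \right)} = \left(11 \cdot 1\right)^{2} = 11^{2} = 121$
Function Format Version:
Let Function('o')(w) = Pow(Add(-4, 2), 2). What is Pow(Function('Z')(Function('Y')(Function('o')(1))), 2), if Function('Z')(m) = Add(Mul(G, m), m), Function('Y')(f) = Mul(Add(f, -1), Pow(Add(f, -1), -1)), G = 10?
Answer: 121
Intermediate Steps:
Function('o')(w) = 4 (Function('o')(w) = Pow(-2, 2) = 4)
Function('Y')(f) = 1 (Function('Y')(f) = Mul(Add(-1, f), Pow(Add(-1, f), -1)) = 1)
Function('Z')(m) = Mul(11, m) (Function('Z')(m) = Add(Mul(10, m), m) = Mul(11, m))
Pow(Function('Z')(Function('Y')(Function('o')(1))), 2) = Pow(Mul(11, 1), 2) = Pow(11, 2) = 121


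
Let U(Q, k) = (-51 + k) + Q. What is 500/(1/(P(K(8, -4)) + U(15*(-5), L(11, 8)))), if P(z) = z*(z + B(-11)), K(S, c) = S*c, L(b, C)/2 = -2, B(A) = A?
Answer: 623000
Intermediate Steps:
L(b, C) = -4 (L(b, C) = 2*(-2) = -4)
P(z) = z*(-11 + z) (P(z) = z*(z - 11) = z*(-11 + z))
U(Q, k) = -51 + Q + k
500/(1/(P(K(8, -4)) + U(15*(-5), L(11, 8)))) = 500/(1/((8*(-4))*(-11 + 8*(-4)) + (-51 + 15*(-5) - 4))) = 500/(1/(-32*(-11 - 32) + (-51 - 75 - 4))) = 500/(1/(-32*(-43) - 130)) = 500/(1/(1376 - 130)) = 500/(1/1246) = 500*1246 = 623000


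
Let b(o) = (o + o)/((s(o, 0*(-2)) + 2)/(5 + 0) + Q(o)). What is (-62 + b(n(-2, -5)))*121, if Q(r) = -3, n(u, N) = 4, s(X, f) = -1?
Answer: -54934/7 ≈ -7847.7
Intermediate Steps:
b(o) = -5*o/7 (b(o) = (o + o)/((-1 + 2)/(5 + 0) - 3) = (2*o)/(1/5 - 3) = (2*o)/(1*(⅕) - 3) = (2*o)/(⅕ - 3) = (2*o)/(-14/5) = (2*o)*(-5/14) = -5*o/7)
(-62 + b(n(-2, -5)))*121 = (-62 - 5/7*4)*121 = (-62 - 20/7)*121 = -454/7*121 = -54934/7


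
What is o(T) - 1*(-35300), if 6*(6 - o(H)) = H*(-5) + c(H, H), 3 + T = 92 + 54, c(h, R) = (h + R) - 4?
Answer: 212269/6 ≈ 35378.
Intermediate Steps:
c(h, R) = -4 + R + h (c(h, R) = (R + h) - 4 = -4 + R + h)
T = 143 (T = -3 + (92 + 54) = -3 + 146 = 143)
o(H) = 20/3 + H/2 (o(H) = 6 - (H*(-5) + (-4 + H + H))/6 = 6 - (-5*H + (-4 + 2*H))/6 = 6 - (-4 - 3*H)/6 = 6 + (⅔ + H/2) = 20/3 + H/2)
o(T) - 1*(-35300) = (20/3 + (½)*143) - 1*(-35300) = (20/3 + 143/2) + 35300 = 469/6 + 35300 = 212269/6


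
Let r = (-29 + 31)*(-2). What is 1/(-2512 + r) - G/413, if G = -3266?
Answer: 8216843/1039108 ≈ 7.9076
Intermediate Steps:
r = -4 (r = 2*(-2) = -4)
1/(-2512 + r) - G/413 = 1/(-2512 - 4) - (-3266)/413 = 1/(-2516) - (-3266)/413 = -1/2516 - 1*(-3266/413) = -1/2516 + 3266/413 = 8216843/1039108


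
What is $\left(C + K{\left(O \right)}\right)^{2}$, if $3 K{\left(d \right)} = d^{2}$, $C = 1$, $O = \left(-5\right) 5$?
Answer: $\frac{394384}{9} \approx 43820.0$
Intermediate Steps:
$O = -25$
$K{\left(d \right)} = \frac{d^{2}}{3}$
$\left(C + K{\left(O \right)}\right)^{2} = \left(1 + \frac{\left(-25\right)^{2}}{3}\right)^{2} = \left(1 + \frac{1}{3} \cdot 625\right)^{2} = \left(1 + \frac{625}{3}\right)^{2} = \left(\frac{628}{3}\right)^{2} = \frac{394384}{9}$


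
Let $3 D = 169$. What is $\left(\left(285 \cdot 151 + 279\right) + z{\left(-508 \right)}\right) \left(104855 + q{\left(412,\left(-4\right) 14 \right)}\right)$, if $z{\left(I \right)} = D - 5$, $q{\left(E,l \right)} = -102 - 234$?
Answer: $\frac{13597503824}{3} \approx 4.5325 \cdot 10^{9}$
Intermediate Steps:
$D = \frac{169}{3}$ ($D = \frac{1}{3} \cdot 169 = \frac{169}{3} \approx 56.333$)
$q{\left(E,l \right)} = -336$ ($q{\left(E,l \right)} = -102 - 234 = -336$)
$z{\left(I \right)} = \frac{154}{3}$ ($z{\left(I \right)} = \frac{169}{3} - 5 = \frac{154}{3}$)
$\left(\left(285 \cdot 151 + 279\right) + z{\left(-508 \right)}\right) \left(104855 + q{\left(412,\left(-4\right) 14 \right)}\right) = \left(\left(285 \cdot 151 + 279\right) + \frac{154}{3}\right) \left(104855 - 336\right) = \left(\left(43035 + 279\right) + \frac{154}{3}\right) 104519 = \left(43314 + \frac{154}{3}\right) 104519 = \frac{130096}{3} \cdot 104519 = \frac{13597503824}{3}$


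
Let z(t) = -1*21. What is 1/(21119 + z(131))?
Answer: 1/21098 ≈ 4.7398e-5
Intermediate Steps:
z(t) = -21
1/(21119 + z(131)) = 1/(21119 - 21) = 1/21098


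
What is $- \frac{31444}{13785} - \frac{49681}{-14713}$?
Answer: $\frac{222217013}{202818705} \approx 1.0956$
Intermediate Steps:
$- \frac{31444}{13785} - \frac{49681}{-14713} = \left(-31444\right) \frac{1}{13785} - - \frac{49681}{14713} = - \frac{31444}{13785} + \frac{49681}{14713} = \frac{222217013}{202818705}$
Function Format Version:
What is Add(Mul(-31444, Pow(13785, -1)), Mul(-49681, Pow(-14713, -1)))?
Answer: Rational(222217013, 202818705) ≈ 1.0956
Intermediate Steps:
Add(Mul(-31444, Pow(13785, -1)), Mul(-49681, Pow(-14713, -1))) = Add(Mul(-31444, Rational(1, 13785)), Mul(-49681, Rational(-1, 14713))) = Add(Rational(-31444, 13785), Rational(49681, 14713)) = Rational(222217013, 202818705)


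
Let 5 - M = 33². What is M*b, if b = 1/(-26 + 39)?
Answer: -1084/13 ≈ -83.385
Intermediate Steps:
b = 1/13 ≈ 0.076923
M = -1084 (M = 5 - 1*33² = 5 - 1*1089 = 5 - 1089 = -1084)
M*b = -1084*1/13 = -1084/13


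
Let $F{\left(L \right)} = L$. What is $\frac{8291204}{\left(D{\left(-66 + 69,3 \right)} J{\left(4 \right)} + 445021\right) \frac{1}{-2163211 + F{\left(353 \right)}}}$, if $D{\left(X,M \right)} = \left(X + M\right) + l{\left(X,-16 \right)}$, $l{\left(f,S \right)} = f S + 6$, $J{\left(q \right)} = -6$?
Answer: $- \frac{17932696901032}{445237} \approx -4.0277 \cdot 10^{7}$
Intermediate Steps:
$l{\left(f,S \right)} = 6 + S f$ ($l{\left(f,S \right)} = S f + 6 = 6 + S f$)
$D{\left(X,M \right)} = 6 + M - 15 X$ ($D{\left(X,M \right)} = \left(X + M\right) - \left(-6 + 16 X\right) = \left(M + X\right) - \left(-6 + 16 X\right) = 6 + M - 15 X$)
$\frac{8291204}{\left(D{\left(-66 + 69,3 \right)} J{\left(4 \right)} + 445021\right) \frac{1}{-2163211 + F{\left(353 \right)}}} = \frac{8291204}{\left(\left(6 + 3 - 15 \left(-66 + 69\right)\right) \left(-6\right) + 445021\right) \frac{1}{-2163211 + 353}} = \frac{8291204}{\left(\left(6 + 3 - 45\right) \left(-6\right) + 445021\right) \frac{1}{-2162858}} = \frac{8291204}{\left(\left(6 + 3 - 45\right) \left(-6\right) + 445021\right) \left(- \frac{1}{2162858}\right)} = \frac{8291204}{\left(\left(-36\right) \left(-6\right) + 445021\right) \left(- \frac{1}{2162858}\right)} = \frac{8291204}{\left(216 + 445021\right) \left(- \frac{1}{2162858}\right)} = \frac{8291204}{445237 \left(- \frac{1}{2162858}\right)} = \frac{8291204}{- \frac{445237}{2162858}} = 8291204 \left(- \frac{2162858}{445237}\right) = - \frac{17932696901032}{445237}$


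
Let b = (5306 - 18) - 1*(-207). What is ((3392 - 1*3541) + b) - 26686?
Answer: -21340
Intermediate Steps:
b = 5495 (b = 5288 + 207 = 5495)
((3392 - 1*3541) + b) - 26686 = ((3392 - 1*3541) + 5495) - 26686 = ((3392 - 3541) + 5495) - 26686 = (-149 + 5495) - 26686 = 5346 - 26686 = -21340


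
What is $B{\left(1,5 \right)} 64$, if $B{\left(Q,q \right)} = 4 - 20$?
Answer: $-1024$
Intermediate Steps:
$B{\left(Q,q \right)} = -16$ ($B{\left(Q,q \right)} = 4 - 20 = -16$)
$B{\left(1,5 \right)} 64 = \left(-16\right) 64 = -1024$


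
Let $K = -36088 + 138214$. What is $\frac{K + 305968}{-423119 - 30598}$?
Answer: $- \frac{408094}{453717} \approx -0.89945$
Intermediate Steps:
$K = 102126$
$\frac{K + 305968}{-423119 - 30598} = \frac{102126 + 305968}{-423119 - 30598} = \frac{408094}{-453717} = 408094 \left(- \frac{1}{453717}\right) = - \frac{408094}{453717}$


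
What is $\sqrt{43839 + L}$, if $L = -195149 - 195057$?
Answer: $i \sqrt{346367} \approx 588.53 i$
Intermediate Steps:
$L = -390206$
$\sqrt{43839 + L} = \sqrt{43839 - 390206} = \sqrt{-346367} = i \sqrt{346367}$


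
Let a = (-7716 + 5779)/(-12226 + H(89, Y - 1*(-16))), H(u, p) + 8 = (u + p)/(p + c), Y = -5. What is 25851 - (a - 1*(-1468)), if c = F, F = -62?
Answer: 15215722235/624034 ≈ 24383.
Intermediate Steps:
c = -62
H(u, p) = -8 + (p + u)/(-62 + p) (H(u, p) = -8 + (u + p)/(p - 62) = -8 + (p + u)/(-62 + p))
a = 98787/624034 (a = (-7716 + 5779)/(-12226 + (496 + 89 - 7*(-5 - 1*(-16)))/(-62 + (-5 - 1*(-16)))) = -1937/(-12226 + (496 + 89 - 7*(-5 + 16))/(-62 + (-5 + 16))) = -1937/(-12226 + (496 + 89 - 7*11)/(-62 + 11)) = -1937/(-12226 + (496 + 89 - 77)/(-51)) = -1937/(-12226 - 1/51*508) = -1937/(-12226 - 508/51) = -1937/(-624034/51) = -1937*(-51/624034) = 98787/624034 ≈ 0.15830)
25851 - (a - 1*(-1468)) = 25851 - (98787/624034 - 1*(-1468)) = 25851 - (98787/624034 + 1468) = 25851 - 1*916180699/624034 = 25851 - 916180699/624034 = 15215722235/624034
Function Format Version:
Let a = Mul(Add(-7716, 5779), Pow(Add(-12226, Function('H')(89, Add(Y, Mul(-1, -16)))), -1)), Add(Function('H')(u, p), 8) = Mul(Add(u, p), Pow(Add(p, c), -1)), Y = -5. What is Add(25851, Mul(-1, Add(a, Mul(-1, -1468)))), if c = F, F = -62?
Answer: Rational(15215722235, 624034) ≈ 24383.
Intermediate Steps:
c = -62
Function('H')(u, p) = Add(-8, Mul(Pow(Add(-62, p), -1), Add(p, u))) (Function('H')(u, p) = Add(-8, Mul(Add(u, p), Pow(Add(p, -62), -1))) = Add(-8, Mul(Add(p, u), Pow(Add(-62, p), -1))) = Add(-8, Mul(Pow(Add(-62, p), -1), Add(p, u))))
a = Rational(98787, 624034) (a = Mul(Add(-7716, 5779), Pow(Add(-12226, Mul(Pow(Add(-62, Add(-5, Mul(-1, -16))), -1), Add(496, 89, Mul(-7, Add(-5, Mul(-1, -16)))))), -1)) = Mul(-1937, Pow(Add(-12226, Mul(Pow(Add(-62, Add(-5, 16)), -1), Add(496, 89, Mul(-7, Add(-5, 16))))), -1)) = Mul(-1937, Pow(Add(-12226, Mul(Pow(Add(-62, 11), -1), Add(496, 89, Mul(-7, 11)))), -1)) = Mul(-1937, Pow(Add(-12226, Mul(Pow(-51, -1), Add(496, 89, -77))), -1)) = Mul(-1937, Pow(Add(-12226, Mul(Rational(-1, 51), 508)), -1)) = Mul(-1937, Pow(Add(-12226, Rational(-508, 51)), -1)) = Mul(-1937, Pow(Rational(-624034, 51), -1)) = Mul(-1937, Rational(-51, 624034)) = Rational(98787, 624034) ≈ 0.15830)
Add(25851, Mul(-1, Add(a, Mul(-1, -1468)))) = Add(25851, Mul(-1, Add(Rational(98787, 624034), Mul(-1, -1468)))) = Add(25851, Mul(-1, Add(Rational(98787, 624034), 1468))) = Add(25851, Mul(-1, Rational(916180699, 624034))) = Add(25851, Rational(-916180699, 624034)) = Rational(15215722235, 624034)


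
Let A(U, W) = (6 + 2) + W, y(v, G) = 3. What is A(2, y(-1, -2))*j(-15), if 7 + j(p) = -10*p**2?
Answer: -24827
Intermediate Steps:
j(p) = -7 - 10*p**2
A(U, W) = 8 + W
A(2, y(-1, -2))*j(-15) = (8 + 3)*(-7 - 10*(-15)**2) = 11*(-7 - 10*225) = 11*(-7 - 2250) = 11*(-2257) = -24827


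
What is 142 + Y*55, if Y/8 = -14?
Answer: -6018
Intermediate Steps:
Y = -112 (Y = 8*(-14) = -112)
142 + Y*55 = 142 - 112*55 = 142 - 6160 = -6018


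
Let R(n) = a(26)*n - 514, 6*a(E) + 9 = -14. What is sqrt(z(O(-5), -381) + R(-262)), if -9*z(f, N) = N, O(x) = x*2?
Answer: sqrt(4794)/3 ≈ 23.080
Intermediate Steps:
a(E) = -23/6 (a(E) = -3/2 + (1/6)*(-14) = -3/2 - 7/3 = -23/6)
R(n) = -514 - 23*n/6 (R(n) = -23*n/6 - 514 = -514 - 23*n/6)
O(x) = 2*x
z(f, N) = -N/9
sqrt(z(O(-5), -381) + R(-262)) = sqrt(-1/9*(-381) + (-514 - 23/6*(-262))) = sqrt(127/3 + (-514 + 3013/3)) = sqrt(127/3 + 1471/3) = sqrt(1598/3) = sqrt(4794)/3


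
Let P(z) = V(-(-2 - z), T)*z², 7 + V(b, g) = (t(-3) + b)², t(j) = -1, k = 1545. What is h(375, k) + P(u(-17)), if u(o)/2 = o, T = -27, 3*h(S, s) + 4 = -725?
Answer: 1250549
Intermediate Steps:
h(S, s) = -243 (h(S, s) = -4/3 + (⅓)*(-725) = -4/3 - 725/3 = -243)
u(o) = 2*o
V(b, g) = -7 + (-1 + b)²
P(z) = z²*(-7 + (1 + z)²) (P(z) = (-7 + (-1 - (-2 - z))²)*z² = (-7 + (-1 + (2 + z))²)*z² = (-7 + (1 + z)²)*z² = z²*(-7 + (1 + z)²))
h(375, k) + P(u(-17)) = -243 + (2*(-17))²*(-7 + (1 + 2*(-17))²) = -243 + (-34)²*(-7 + (1 - 34)²) = -243 + 1156*(-7 + (-33)²) = -243 + 1156*(-7 + 1089) = -243 + 1156*1082 = -243 + 1250792 = 1250549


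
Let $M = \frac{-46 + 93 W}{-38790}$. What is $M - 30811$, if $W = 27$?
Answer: $- \frac{239032231}{7758} \approx -30811.0$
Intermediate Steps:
$M = - \frac{493}{7758}$ ($M = \frac{-46 + 93 \cdot 27}{-38790} = \left(-46 + 2511\right) \left(- \frac{1}{38790}\right) = 2465 \left(- \frac{1}{38790}\right) = - \frac{493}{7758} \approx -0.063547$)
$M - 30811 = - \frac{493}{7758} - 30811 = - \frac{239032231}{7758}$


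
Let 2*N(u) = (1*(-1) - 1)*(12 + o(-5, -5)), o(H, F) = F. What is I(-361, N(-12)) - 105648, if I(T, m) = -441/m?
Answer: -105585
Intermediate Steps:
N(u) = -7 (N(u) = ((1*(-1) - 1)*(12 - 5))/2 = ((-1 - 1)*7)/2 = (-2*7)/2 = (½)*(-14) = -7)
I(-361, N(-12)) - 105648 = -441/(-7) - 105648 = -441*(-⅐) - 105648 = 63 - 105648 = -105585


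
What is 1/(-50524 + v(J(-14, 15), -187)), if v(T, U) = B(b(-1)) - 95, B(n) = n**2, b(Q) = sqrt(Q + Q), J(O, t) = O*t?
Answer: -1/50621 ≈ -1.9755e-5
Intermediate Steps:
b(Q) = sqrt(2)*sqrt(Q) (b(Q) = sqrt(2*Q) = sqrt(2)*sqrt(Q))
v(T, U) = -97 (v(T, U) = (sqrt(2)*sqrt(-1))**2 - 95 = (sqrt(2)*I)**2 - 95 = (I*sqrt(2))**2 - 95 = -2 - 95 = -97)
1/(-50524 + v(J(-14, 15), -187)) = 1/(-50524 - 97) = 1/(-50621) = -1/50621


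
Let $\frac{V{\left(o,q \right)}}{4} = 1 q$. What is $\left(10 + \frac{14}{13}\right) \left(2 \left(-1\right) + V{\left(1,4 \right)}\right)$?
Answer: $\frac{2016}{13} \approx 155.08$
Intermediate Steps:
$V{\left(o,q \right)} = 4 q$ ($V{\left(o,q \right)} = 4 \cdot 1 q = 4 q$)
$\left(10 + \frac{14}{13}\right) \left(2 \left(-1\right) + V{\left(1,4 \right)}\right) = \left(10 + \frac{14}{13}\right) \left(2 \left(-1\right) + 4 \cdot 4\right) = \left(10 + 14 \cdot \frac{1}{13}\right) \left(-2 + 16\right) = \left(10 + \frac{14}{13}\right) 14 = \frac{144}{13} \cdot 14 = \frac{2016}{13}$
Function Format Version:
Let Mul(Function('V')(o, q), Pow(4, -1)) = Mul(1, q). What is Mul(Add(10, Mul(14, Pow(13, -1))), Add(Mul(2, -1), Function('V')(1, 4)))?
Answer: Rational(2016, 13) ≈ 155.08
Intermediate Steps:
Function('V')(o, q) = Mul(4, q) (Function('V')(o, q) = Mul(4, Mul(1, q)) = Mul(4, q))
Mul(Add(10, Mul(14, Pow(13, -1))), Add(Mul(2, -1), Function('V')(1, 4))) = Mul(Add(10, Mul(14, Pow(13, -1))), Add(Mul(2, -1), Mul(4, 4))) = Mul(Add(10, Mul(14, Rational(1, 13))), Add(-2, 16)) = Mul(Add(10, Rational(14, 13)), 14) = Mul(Rational(144, 13), 14) = Rational(2016, 13)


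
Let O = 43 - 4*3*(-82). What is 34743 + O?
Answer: 35770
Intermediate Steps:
O = 1027 (O = 43 - 12*(-82) = 43 + 984 = 1027)
34743 + O = 34743 + 1027 = 35770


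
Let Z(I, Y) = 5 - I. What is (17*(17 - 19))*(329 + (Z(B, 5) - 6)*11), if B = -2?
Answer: -11560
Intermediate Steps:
(17*(17 - 19))*(329 + (Z(B, 5) - 6)*11) = (17*(17 - 19))*(329 + ((5 - 1*(-2)) - 6)*11) = (17*(-2))*(329 + ((5 + 2) - 6)*11) = -34*(329 + (7 - 6)*11) = -34*(329 + 1*11) = -34*(329 + 11) = -34*340 = -11560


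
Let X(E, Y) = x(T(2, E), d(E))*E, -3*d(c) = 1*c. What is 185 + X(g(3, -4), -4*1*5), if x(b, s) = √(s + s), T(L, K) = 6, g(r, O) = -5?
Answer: 185 - 5*√30/3 ≈ 175.87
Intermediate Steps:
d(c) = -c/3
x(b, s) = √2*√s (x(b, s) = √(2*s) = √2*√s)
X(E, Y) = E*√6*√(-E)/3 (X(E, Y) = (√2*√(-E/3))*E = (√2*(√3*√(-E)/3))*E = (√6*√(-E)/3)*E = E*√6*√(-E)/3)
185 + X(g(3, -4), -4*1*5) = 185 - √6*(-1*(-5))^(3/2)/3 = 185 - √6*5^(3/2)/3 = 185 - √6*5*√5/3 = 185 - 5*√30/3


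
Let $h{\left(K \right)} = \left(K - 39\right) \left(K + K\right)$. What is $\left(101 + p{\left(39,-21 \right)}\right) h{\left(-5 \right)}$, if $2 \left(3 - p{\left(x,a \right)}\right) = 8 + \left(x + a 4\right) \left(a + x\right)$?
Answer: $222200$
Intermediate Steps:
$p{\left(x,a \right)} = -1 - \frac{\left(a + x\right) \left(x + 4 a\right)}{2}$ ($p{\left(x,a \right)} = 3 - \frac{8 + \left(x + a 4\right) \left(a + x\right)}{2} = 3 - \frac{8 + \left(x + 4 a\right) \left(a + x\right)}{2} = 3 - \frac{8 + \left(a + x\right) \left(x + 4 a\right)}{2} = 3 - \left(4 + \frac{\left(a + x\right) \left(x + 4 a\right)}{2}\right) = -1 - \frac{\left(a + x\right) \left(x + 4 a\right)}{2}$)
$h{\left(K \right)} = 2 K \left(-39 + K\right)$ ($h{\left(K \right)} = \left(-39 + K\right) 2 K = 2 K \left(-39 + K\right)$)
$\left(101 + p{\left(39,-21 \right)}\right) h{\left(-5 \right)} = \left(101 - \left(1 + 882 - \frac{4095}{2} + \frac{1521}{2}\right)\right) 2 \left(-5\right) \left(-39 - 5\right) = \left(101 - -404\right) 2 \left(-5\right) \left(-44\right) = \left(101 - -404\right) 440 = \left(101 + 404\right) 440 = 505 \cdot 440 = 222200$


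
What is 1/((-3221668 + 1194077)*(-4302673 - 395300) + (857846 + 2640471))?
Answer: 1/9525571271360 ≈ 1.0498e-13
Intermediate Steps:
1/((-3221668 + 1194077)*(-4302673 - 395300) + (857846 + 2640471)) = 1/(-2027591*(-4697973) + 3498317) = 1/(9525567773043 + 3498317) = 1/9525571271360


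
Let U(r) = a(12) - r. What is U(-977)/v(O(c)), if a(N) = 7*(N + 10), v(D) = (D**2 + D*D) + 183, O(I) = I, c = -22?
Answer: 1131/1151 ≈ 0.98262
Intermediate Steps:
v(D) = 183 + 2*D**2 (v(D) = (D**2 + D**2) + 183 = 2*D**2 + 183 = 183 + 2*D**2)
a(N) = 70 + 7*N (a(N) = 7*(10 + N) = 70 + 7*N)
U(r) = 154 - r (U(r) = (70 + 7*12) - r = (70 + 84) - r = 154 - r)
U(-977)/v(O(c)) = (154 - 1*(-977))/(183 + 2*(-22)**2) = (154 + 977)/(183 + 2*484) = 1131/(183 + 968) = 1131/1151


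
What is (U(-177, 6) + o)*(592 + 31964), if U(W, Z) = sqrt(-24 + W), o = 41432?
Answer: 1348860192 + 32556*I*sqrt(201) ≈ 1.3489e+9 + 4.6156e+5*I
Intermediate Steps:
(U(-177, 6) + o)*(592 + 31964) = (sqrt(-24 - 177) + 41432)*(592 + 31964) = (sqrt(-201) + 41432)*32556 = (I*sqrt(201) + 41432)*32556 = (41432 + I*sqrt(201))*32556 = 1348860192 + 32556*I*sqrt(201)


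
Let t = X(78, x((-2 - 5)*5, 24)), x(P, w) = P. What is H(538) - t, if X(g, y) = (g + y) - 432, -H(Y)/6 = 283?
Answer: -1309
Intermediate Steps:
H(Y) = -1698 (H(Y) = -6*283 = -1698)
X(g, y) = -432 + g + y
t = -389 (t = -432 + 78 + (-2 - 5)*5 = -432 + 78 - 7*5 = -432 + 78 - 35 = -389)
H(538) - t = -1698 - 1*(-389) = -1698 + 389 = -1309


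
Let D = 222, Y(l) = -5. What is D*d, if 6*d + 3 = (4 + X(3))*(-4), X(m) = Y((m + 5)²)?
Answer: 37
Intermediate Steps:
X(m) = -5
d = ⅙ (d = -½ + ((4 - 5)*(-4))/6 = -½ + (-1*(-4))/6 = -½ + (⅙)*4 = -½ + ⅔ = ⅙ ≈ 0.16667)
D*d = 222*(⅙) = 37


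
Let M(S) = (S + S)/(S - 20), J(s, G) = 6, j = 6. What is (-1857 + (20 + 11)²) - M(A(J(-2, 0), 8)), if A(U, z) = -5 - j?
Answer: -27798/31 ≈ -896.71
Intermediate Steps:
A(U, z) = -11 (A(U, z) = -5 - 1*6 = -5 - 6 = -11)
M(S) = 2*S/(-20 + S) (M(S) = (2*S)/(-20 + S) = 2*S/(-20 + S))
(-1857 + (20 + 11)²) - M(A(J(-2, 0), 8)) = (-1857 + (20 + 11)²) - 2*(-11)/(-20 - 11) = (-1857 + 31²) - 2*(-11)/(-31) = (-1857 + 961) - 2*(-11)*(-1)/31 = -896 - 1*22/31 = -896 - 22/31 = -27798/31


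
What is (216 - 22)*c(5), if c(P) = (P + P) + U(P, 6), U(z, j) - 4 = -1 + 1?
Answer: 2716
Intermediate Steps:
U(z, j) = 4 (U(z, j) = 4 + (-1 + 1) = 4 + 0 = 4)
c(P) = 4 + 2*P (c(P) = (P + P) + 4 = 2*P + 4 = 4 + 2*P)
(216 - 22)*c(5) = (216 - 22)*(4 + 2*5) = 194*(4 + 10) = 194*14 = 2716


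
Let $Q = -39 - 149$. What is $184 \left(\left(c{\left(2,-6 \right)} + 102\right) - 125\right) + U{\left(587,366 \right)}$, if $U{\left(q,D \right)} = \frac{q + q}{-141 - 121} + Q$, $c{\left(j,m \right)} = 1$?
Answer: $- \frac{555503}{131} \approx -4240.5$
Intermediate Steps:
$Q = -188$
$U{\left(q,D \right)} = -188 - \frac{q}{131}$ ($U{\left(q,D \right)} = \frac{q + q}{-141 - 121} - 188 = \frac{2 q}{-262} - 188 = 2 q \left(- \frac{1}{262}\right) - 188 = - \frac{q}{131} - 188 = -188 - \frac{q}{131}$)
$184 \left(\left(c{\left(2,-6 \right)} + 102\right) - 125\right) + U{\left(587,366 \right)} = 184 \left(\left(1 + 102\right) - 125\right) - \frac{25215}{131} = 184 \left(103 - 125\right) - \frac{25215}{131} = 184 \left(-22\right) - \frac{25215}{131} = -4048 - \frac{25215}{131} = - \frac{555503}{131}$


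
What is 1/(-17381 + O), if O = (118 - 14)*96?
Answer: -1/7397 ≈ -0.00013519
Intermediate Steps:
O = 9984 (O = 104*96 = 9984)
1/(-17381 + O) = 1/(-17381 + 9984) = 1/(-7397) = -1/7397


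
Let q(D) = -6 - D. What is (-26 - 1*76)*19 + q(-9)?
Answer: -1935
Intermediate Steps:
(-26 - 1*76)*19 + q(-9) = (-26 - 1*76)*19 + (-6 - 1*(-9)) = (-26 - 76)*19 + (-6 + 9) = -102*19 + 3 = -1938 + 3 = -1935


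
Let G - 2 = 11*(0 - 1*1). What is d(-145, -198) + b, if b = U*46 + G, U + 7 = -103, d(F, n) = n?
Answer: -5267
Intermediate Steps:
U = -110 (U = -7 - 103 = -110)
G = -9 (G = 2 + 11*(0 - 1*1) = 2 + 11*(0 - 1) = 2 + 11*(-1) = 2 - 11 = -9)
b = -5069 (b = -110*46 - 9 = -5060 - 9 = -5069)
d(-145, -198) + b = -198 - 5069 = -5267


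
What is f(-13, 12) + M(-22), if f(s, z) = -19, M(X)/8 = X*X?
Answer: 3853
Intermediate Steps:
M(X) = 8*X² (M(X) = 8*(X*X) = 8*X²)
f(-13, 12) + M(-22) = -19 + 8*(-22)² = -19 + 8*484 = -19 + 3872 = 3853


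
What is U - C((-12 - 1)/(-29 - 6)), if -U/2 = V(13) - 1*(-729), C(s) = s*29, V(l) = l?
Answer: -52317/35 ≈ -1494.8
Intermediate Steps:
C(s) = 29*s
U = -1484 (U = -2*(13 - 1*(-729)) = -2*(13 + 729) = -2*742 = -1484)
U - C((-12 - 1)/(-29 - 6)) = -1484 - 29*(-12 - 1)/(-29 - 6) = -1484 - 29*(-13/(-35)) = -1484 - 29*(-13*(-1/35)) = -1484 - 29*13/35 = -1484 - 1*377/35 = -1484 - 377/35 = -52317/35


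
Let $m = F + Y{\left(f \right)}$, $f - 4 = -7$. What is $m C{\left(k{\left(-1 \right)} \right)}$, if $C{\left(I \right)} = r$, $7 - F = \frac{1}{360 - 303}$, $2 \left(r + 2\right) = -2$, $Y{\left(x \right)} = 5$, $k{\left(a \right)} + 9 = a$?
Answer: $- \frac{683}{19} \approx -35.947$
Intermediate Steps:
$k{\left(a \right)} = -9 + a$
$f = -3$ ($f = 4 - 7 = -3$)
$r = -3$ ($r = -2 + \frac{1}{2} \left(-2\right) = -2 - 1 = -3$)
$F = \frac{398}{57}$ ($F = 7 - \frac{1}{360 - 303} = 7 - \frac{1}{57} = \frac{398}{57} \approx 6.9825$)
$m = \frac{683}{57}$ ($m = \frac{398}{57} + 5 = \frac{683}{57} \approx 11.982$)
$C{\left(I \right)} = -3$
$m C{\left(k{\left(-1 \right)} \right)} = \frac{683}{57} \left(-3\right) = - \frac{683}{19}$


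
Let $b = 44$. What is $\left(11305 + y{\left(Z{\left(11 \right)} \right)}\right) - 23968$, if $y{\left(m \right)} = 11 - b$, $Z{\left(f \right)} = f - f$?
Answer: $-12696$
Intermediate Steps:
$Z{\left(f \right)} = 0$
$y{\left(m \right)} = -33$ ($y{\left(m \right)} = 11 - 44 = -33$)
$\left(11305 + y{\left(Z{\left(11 \right)} \right)}\right) - 23968 = \left(11305 - 33\right) - 23968 = 11272 - 23968 = -12696$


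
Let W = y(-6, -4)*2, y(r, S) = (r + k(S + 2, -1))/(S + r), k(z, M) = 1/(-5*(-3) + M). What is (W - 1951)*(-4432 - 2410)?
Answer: 466922027/35 ≈ 1.3341e+7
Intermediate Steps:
k(z, M) = 1/(15 + M)
y(r, S) = (1/14 + r)/(S + r) (y(r, S) = (r + 1/(15 - 1))/(S + r) = (r + 1/14)/(S + r) = (1/14 + r)/(S + r))
W = 83/70 (W = ((1/14 - 6)/(-4 - 6))*2 = (-83/14/(-10))*2 = -1/10*(-83/14)*2 = (83/140)*2 = 83/70 ≈ 1.1857)
(W - 1951)*(-4432 - 2410) = (83/70 - 1951)*(-4432 - 2410) = -136487/70*(-6842) = 466922027/35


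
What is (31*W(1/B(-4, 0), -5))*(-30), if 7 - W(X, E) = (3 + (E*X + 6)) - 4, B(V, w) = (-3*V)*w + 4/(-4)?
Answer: 2790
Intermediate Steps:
B(V, w) = -1 - 3*V*w (B(V, w) = -3*V*w + 4*(-¼) = -3*V*w - 1 = -1 - 3*V*w)
W(X, E) = 2 - E*X (W(X, E) = 7 - ((3 + (E*X + 6)) - 4) = 7 - ((3 + (6 + E*X)) - 4) = 7 - ((9 + E*X) - 4) = 7 - (5 + E*X) = 7 + (-5 - E*X) = 2 - E*X)
(31*W(1/B(-4, 0), -5))*(-30) = (31*(2 - 1*(-5)/(-1 - 3*(-4)*0)))*(-30) = (31*(2 - 1*(-5)/(-1 + 0)))*(-30) = (31*(2 - 1*(-5)/(-1)))*(-30) = (31*(2 - 1*(-5)*(-1)))*(-30) = (31*(2 - 5))*(-30) = (31*(-3))*(-30) = -93*(-30) = 2790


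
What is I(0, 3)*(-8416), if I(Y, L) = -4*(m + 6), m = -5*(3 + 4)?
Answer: -976256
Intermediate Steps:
m = -35 (m = -5*7 = -35)
I(Y, L) = 116 (I(Y, L) = -4*(-35 + 6) = -4*(-29) = 116)
I(0, 3)*(-8416) = 116*(-8416) = -976256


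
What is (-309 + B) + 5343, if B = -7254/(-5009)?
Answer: 25222560/5009 ≈ 5035.4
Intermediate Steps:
B = 7254/5009 (B = -7254*(-1/5009) = 7254/5009 ≈ 1.4482)
(-309 + B) + 5343 = (-309 + 7254/5009) + 5343 = -1540527/5009 + 5343 = 25222560/5009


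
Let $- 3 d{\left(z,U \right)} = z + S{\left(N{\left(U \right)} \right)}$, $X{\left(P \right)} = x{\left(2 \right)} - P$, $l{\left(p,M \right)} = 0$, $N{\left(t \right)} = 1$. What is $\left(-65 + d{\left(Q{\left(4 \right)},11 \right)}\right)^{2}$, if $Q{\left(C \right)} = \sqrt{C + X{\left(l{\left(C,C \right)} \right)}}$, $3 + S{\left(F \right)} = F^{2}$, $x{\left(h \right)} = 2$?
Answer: $\frac{\left(193 + \sqrt{6}\right)^{2}}{9} \approx 4244.5$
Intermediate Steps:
$X{\left(P \right)} = 2 - P$
$S{\left(F \right)} = -3 + F^{2}$
$Q{\left(C \right)} = \sqrt{2 + C}$ ($Q{\left(C \right)} = \sqrt{C + \left(2 - 0\right)} = \sqrt{C + \left(2 + 0\right)} = \sqrt{C + 2} = \sqrt{2 + C}$)
$d{\left(z,U \right)} = \frac{2}{3} - \frac{z}{3}$ ($d{\left(z,U \right)} = - \frac{z - \left(3 - 1^{2}\right)}{3} = - \frac{z + \left(-3 + 1\right)}{3} = - \frac{z - 2}{3} = - \frac{-2 + z}{3} = \frac{2}{3} - \frac{z}{3}$)
$\left(-65 + d{\left(Q{\left(4 \right)},11 \right)}\right)^{2} = \left(-65 + \left(\frac{2}{3} - \frac{\sqrt{2 + 4}}{3}\right)\right)^{2} = \left(-65 + \left(\frac{2}{3} - \frac{\sqrt{6}}{3}\right)\right)^{2} = \left(- \frac{193}{3} - \frac{\sqrt{6}}{3}\right)^{2}$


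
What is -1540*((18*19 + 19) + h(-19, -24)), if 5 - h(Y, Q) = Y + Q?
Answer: -629860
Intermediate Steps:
h(Y, Q) = 5 - Q - Y (h(Y, Q) = 5 - (Y + Q) = 5 - (Q + Y) = 5 + (-Q - Y) = 5 - Q - Y)
-1540*((18*19 + 19) + h(-19, -24)) = -1540*((18*19 + 19) + (5 - 1*(-24) - 1*(-19))) = -1540*((342 + 19) + (5 + 24 + 19)) = -1540*(361 + 48) = -1540*409 = -629860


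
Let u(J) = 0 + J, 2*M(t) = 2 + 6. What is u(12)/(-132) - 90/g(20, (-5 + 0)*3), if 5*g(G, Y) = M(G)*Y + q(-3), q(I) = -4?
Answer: 2443/352 ≈ 6.9403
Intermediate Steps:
M(t) = 4 (M(t) = (2 + 6)/2 = (½)*8 = 4)
u(J) = J
g(G, Y) = -⅘ + 4*Y/5 (g(G, Y) = (4*Y - 4)/5 = (-4 + 4*Y)/5 = -⅘ + 4*Y/5)
u(12)/(-132) - 90/g(20, (-5 + 0)*3) = 12/(-132) - 90/(-⅘ + 4*((-5 + 0)*3)/5) = 12*(-1/132) - 90/(-⅘ + 4*(-5*3)/5) = -1/11 - 90/(-⅘ + (⅘)*(-15)) = -1/11 - 90/(-⅘ - 12) = -1/11 - 90/(-64/5) = -1/11 - 90*(-5/64) = -1/11 + 225/32 = 2443/352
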